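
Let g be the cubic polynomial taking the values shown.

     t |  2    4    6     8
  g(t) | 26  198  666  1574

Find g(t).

Write g(t) = at^3 + bt^2 + ct + d. Substituting each data point gives a linear system:
  8a + 4b + 2c + d = 26
  64a + 16b + 4c + d = 198
  216a + 36b + 6c + d = 666
  512a + 64b + 8c + d = 1574
Solving the system yields a = 3, b = 1, c = -4, d = 6.
So g(t) = 3t^3 + t^2 - 4t + 6.
Check: g(2) = 26. ✓

g(t) = 3t^3 + t^2 - 4t + 6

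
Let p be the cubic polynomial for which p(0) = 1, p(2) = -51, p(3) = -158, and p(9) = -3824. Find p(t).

p(t) = -5t^3 - 2t^2 - 2t + 1

Write p(t) = at^3 + bt^2 + ct + d. Substituting each data point gives a linear system:
  d = 1
  8a + 4b + 2c + d = -51
  27a + 9b + 3c + d = -158
  729a + 81b + 9c + d = -3824
Solving the system yields a = -5, b = -2, c = -2, d = 1.
So p(t) = -5t^3 - 2t^2 - 2t + 1.
Check: p(9) = -3824. ✓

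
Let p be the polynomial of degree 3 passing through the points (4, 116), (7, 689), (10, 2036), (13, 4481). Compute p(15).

6881

Forward differences of the values at u = 4, 7, 10, 13:
  p  : 116  689  2036  4481
  Δ  : 573  1347  2445
  Δ^2: 774  1098
  Δ^3: 324
The third differences are constant, confirming degree 3.
Interpolating (Newton forward form) and evaluating at u = 15 gives p(15) = 6881.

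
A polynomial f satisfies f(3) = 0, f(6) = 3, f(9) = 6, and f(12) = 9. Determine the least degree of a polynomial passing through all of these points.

Forward differences of the values at n = 3, 6, 9, 12:
  f  : 0  3  6  9
  Δ  : 3  3  3
  Δ^2: 0  0
  Δ^3: 0
The first differences are constant (3) and nonzero, while all higher differences vanish, so the minimal degree is 1.

1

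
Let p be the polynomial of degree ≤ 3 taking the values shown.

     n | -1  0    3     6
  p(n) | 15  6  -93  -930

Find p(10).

-4594

Using the Lagrange interpolation formula with nodes -1, 0, 3, 6:
  L_0(n) = n(n - 3)(n - 6) / -28
  L_1(n) = (n + 1)(n - 3)(n - 6) / 18
  L_2(n) = (n + 1)n(n - 6) / -36
  L_3(n) = (n + 1)n(n - 3) / 126
Then p(n) = 15·L_0(n) + 6·L_1(n) - 93·L_2(n) - 930·L_3(n).
Expanding and collecting terms gives p(n) = -5n^3 + 4n^2 + 6.
Evaluating at n = 10: p(10) = -4594.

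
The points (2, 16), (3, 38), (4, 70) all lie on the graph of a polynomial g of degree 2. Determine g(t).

Using the Lagrange interpolation formula with nodes 2, 3, 4:
  L_0(t) = (t - 3)(t - 4) / 2
  L_1(t) = (t - 2)(t - 4) / -1
  L_2(t) = (t - 2)(t - 3) / 2
Then g(t) = 16·L_0(t) + 38·L_1(t) + 70·L_2(t).
Expanding and collecting terms gives g(t) = 5t^2 - 3t + 2.
Check: g(4) = 70. ✓

g(t) = 5t^2 - 3t + 2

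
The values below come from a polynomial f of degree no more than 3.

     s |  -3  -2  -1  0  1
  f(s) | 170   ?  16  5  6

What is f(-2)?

63

The 4 known points determine the degree-3 polynomial uniquely.
Write f(s) = as^3 + bs^2 + cs + d. Substituting each data point gives a linear system:
  -27a + 9b - 3c + d = 170
  -a + b - c + d = 16
  d = 5
  a + b + c + d = 6
Solving the system yields a = -4, b = 6, c = -1, d = 5.
So f(s) = -4s^3 + 6s^2 - s + 5.
Then f(-2) = 63.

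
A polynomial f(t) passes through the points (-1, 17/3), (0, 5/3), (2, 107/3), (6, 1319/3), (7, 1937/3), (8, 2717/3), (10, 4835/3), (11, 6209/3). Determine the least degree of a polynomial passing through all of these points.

3

Divided differences on the nodes -1, 0, 2, 6, 7, 8, 10, 11:
  order 0: 17/3  5/3  107/3  1319/3  1937/3  2717/3  4835/3  6209/3
  order 1: -4  17  101  206  260  353  458
  order 2: 7  14  21  27  31  35
  order 3: 1  1  1  1  1
  order 4: 0  0  0  0
  order 5: 0  0  0
  order 6: 0  0
  order 7: 0
The order-3 divided differences are all 1 (nonzero) and every higher order vanishes, so the data lies on a polynomial of degree exactly 3.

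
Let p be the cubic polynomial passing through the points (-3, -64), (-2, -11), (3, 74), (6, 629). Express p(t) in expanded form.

p(t) = 3t^3 - 4t + 5

Using the Lagrange interpolation formula with nodes -3, -2, 3, 6:
  L_0(t) = (t + 2)(t - 3)(t - 6) / -54
  L_1(t) = (t + 3)(t - 3)(t - 6) / 40
  L_2(t) = (t + 3)(t + 2)(t - 6) / -90
  L_3(t) = (t + 3)(t + 2)(t - 3) / 216
Then p(t) = -64·L_0(t) - 11·L_1(t) + 74·L_2(t) + 629·L_3(t).
Expanding and collecting terms gives p(t) = 3t^3 - 4t + 5.
Check: p(3) = 74. ✓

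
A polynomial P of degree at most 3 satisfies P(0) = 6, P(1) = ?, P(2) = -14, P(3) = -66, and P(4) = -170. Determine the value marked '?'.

4

The 4 known points determine the degree-3 polynomial uniquely.
Write P(s) = as^3 + bs^2 + cs + d. Substituting each data point gives a linear system:
  d = 6
  8a + 4b + 2c + d = -14
  27a + 9b + 3c + d = -66
  64a + 16b + 4c + d = -170
Solving the system yields a = -3, b = 1, c = 0, d = 6.
So P(s) = -3s^3 + s^2 + 6.
Then P(1) = 4.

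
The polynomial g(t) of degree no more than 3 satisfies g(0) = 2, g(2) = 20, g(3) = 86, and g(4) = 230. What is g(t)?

g(t) = 5t^3 - 6t^2 + t + 2

Write g(t) = at^3 + bt^2 + ct + d. Substituting each data point gives a linear system:
  d = 2
  8a + 4b + 2c + d = 20
  27a + 9b + 3c + d = 86
  64a + 16b + 4c + d = 230
Solving the system yields a = 5, b = -6, c = 1, d = 2.
So g(t) = 5t^3 - 6t^2 + t + 2.
Check: g(4) = 230. ✓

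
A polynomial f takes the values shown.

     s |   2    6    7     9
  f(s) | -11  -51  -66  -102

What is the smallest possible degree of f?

2

Divided differences on the nodes 2, 6, 7, 9:
  order 0: -11  -51  -66  -102
  order 1: -10  -15  -18
  order 2: -1  -1
  order 3: 0
The order-2 divided differences are all -1 (nonzero) and every higher order vanishes, so the data lies on a polynomial of degree exactly 2.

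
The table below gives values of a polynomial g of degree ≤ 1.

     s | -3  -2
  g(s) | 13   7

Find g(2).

Write g(s) = as + b. Substituting each data point gives a linear system:
  -3a + b = 13
  -2a + b = 7
Solving the system yields a = -6, b = -5.
So g(s) = -6s - 5.
Then g(2) = -17.

-17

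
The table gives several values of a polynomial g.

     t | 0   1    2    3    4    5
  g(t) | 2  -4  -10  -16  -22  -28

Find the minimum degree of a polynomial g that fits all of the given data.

Forward differences of the values at t = 0, 1, 2, 3, 4, 5:
  g  : 2  -4  -10  -16  -22  -28
  Δ  : -6  -6  -6  -6  -6
  Δ^2: 0  0  0  0
  Δ^3: 0  0  0
  Δ^4: 0  0
  Δ^5: 0
The first differences are constant (-6) and nonzero, while all higher differences vanish, so the minimal degree is 1.

1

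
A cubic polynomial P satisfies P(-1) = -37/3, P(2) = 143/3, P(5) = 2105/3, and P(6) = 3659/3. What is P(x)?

P(x) = 6x^3 - 3x^2 + 5x + 5/3

Using the Lagrange interpolation formula with nodes -1, 2, 5, 6:
  L_0(x) = (x - 2)(x - 5)(x - 6) / -126
  L_1(x) = (x + 1)(x - 5)(x - 6) / 36
  L_2(x) = (x + 1)(x - 2)(x - 6) / -18
  L_3(x) = (x + 1)(x - 2)(x - 5) / 28
Then P(x) = -37/3·L_0(x) + 143/3·L_1(x) + 2105/3·L_2(x) + 3659/3·L_3(x).
Expanding and collecting terms gives P(x) = 6x^3 - 3x^2 + 5x + 5/3.
Check: P(6) = 3659/3. ✓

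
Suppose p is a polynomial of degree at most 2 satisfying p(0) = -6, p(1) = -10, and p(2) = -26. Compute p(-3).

-66

Using the Lagrange interpolation formula with nodes 0, 1, 2:
  L_0(n) = (n - 1)(n - 2) / 2
  L_1(n) = n(n - 2) / -1
  L_2(n) = n(n - 1) / 2
Then p(n) = -6·L_0(n) - 10·L_1(n) - 26·L_2(n).
Expanding and collecting terms gives p(n) = -6n² + 2n - 6.
Evaluating at n = -3: p(-3) = -66.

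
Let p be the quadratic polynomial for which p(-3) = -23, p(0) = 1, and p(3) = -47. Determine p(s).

p(s) = -4s^2 - 4s + 1

Write p(s) = as^2 + bs + c. Substituting each data point gives a linear system:
  9a - 3b + c = -23
  c = 1
  9a + 3b + c = -47
Solving the system yields a = -4, b = -4, c = 1.
So p(s) = -4s² - 4s + 1.
Check: p(-3) = -23. ✓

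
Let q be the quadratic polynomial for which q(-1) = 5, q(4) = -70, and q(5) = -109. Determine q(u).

Write q(u) = au^2 + bu + c. Substituting each data point gives a linear system:
  a - b + c = 5
  16a + 4b + c = -70
  25a + 5b + c = -109
Solving the system yields a = -4, b = -3, c = 6.
So q(u) = -4u² - 3u + 6.
Check: q(-1) = 5. ✓

q(u) = -4u^2 - 3u + 6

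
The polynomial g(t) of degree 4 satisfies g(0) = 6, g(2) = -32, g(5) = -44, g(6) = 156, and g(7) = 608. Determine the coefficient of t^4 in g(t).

1

Write g(t) = at^4 + bt^3 + ct^2 + dt + e. Substituting each data point gives a linear system:
  e = 6
  16a + 8b + 4c + 2d + e = -32
  625a + 125b + 25c + 5d + e = -44
  1296a + 216b + 36c + 6d + e = 156
  2401a + 343b + 49c + 7d + e = 608
Solving the system yields a = 1, b = -5, c = -1, d = -5, e = 6.
So g(t) = t⁴ - 5t³ - t² - 5t + 6.
The leading coefficient is 1.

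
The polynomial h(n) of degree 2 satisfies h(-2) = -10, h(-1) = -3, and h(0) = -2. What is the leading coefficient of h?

-3

Write h(n) = an^2 + bn + c. Substituting each data point gives a linear system:
  4a - 2b + c = -10
  a - b + c = -3
  c = -2
Solving the system yields a = -3, b = -2, c = -2.
So h(n) = -3n^2 - 2n - 2.
The leading coefficient is -3.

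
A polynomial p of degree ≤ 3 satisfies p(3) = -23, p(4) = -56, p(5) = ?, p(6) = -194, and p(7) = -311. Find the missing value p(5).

-111

On equispaced nodes a degree-3 polynomial has vanishing fourth forward difference, so
  p(3) - 4·p(4) + 6·p(5) - 4·p(6) + p(7) = 0.
Substituting the known values and solving for p(5):
  6·p(5) = -666
  p(5) = -111.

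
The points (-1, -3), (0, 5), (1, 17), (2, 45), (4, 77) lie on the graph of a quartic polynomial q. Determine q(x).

Write q(x) = ax^4 + bx^3 + cx^2 + dx + e. Substituting each data point gives a linear system:
  a - b + c - d + e = -3
  e = 5
  a + b + c + d + e = 17
  16a + 8b + 4c + 2d + e = 45
  256a + 64b + 16c + 4d + e = 77
Solving the system yields a = -1, b = 4, c = 3, d = 6, e = 5.
So q(x) = -x^4 + 4x^3 + 3x^2 + 6x + 5.
Check: q(2) = 45. ✓

q(x) = -x^4 + 4x^3 + 3x^2 + 6x + 5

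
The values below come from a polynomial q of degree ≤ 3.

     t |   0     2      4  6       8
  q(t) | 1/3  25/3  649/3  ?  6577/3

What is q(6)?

On equispaced nodes a degree-3 polynomial has vanishing fourth forward difference, so
  q(0) - 4·q(2) + 6·q(4) - 4·q(6) + q(8) = 0.
Substituting the known values and solving for q(6):
  -4·q(6) = -10372/3
  q(6) = 2593/3.

2593/3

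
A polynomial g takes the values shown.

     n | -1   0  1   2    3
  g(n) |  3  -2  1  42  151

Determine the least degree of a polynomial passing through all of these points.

Forward differences of the values at n = -1, 0, 1, 2, 3:
  g  : 3  -2  1  42  151
  Δ  : -5  3  41  109
  Δ^2: 8  38  68
  Δ^3: 30  30
  Δ^4: 0
The third differences are constant (30) and nonzero, while all higher differences vanish, so the minimal degree is 3.

3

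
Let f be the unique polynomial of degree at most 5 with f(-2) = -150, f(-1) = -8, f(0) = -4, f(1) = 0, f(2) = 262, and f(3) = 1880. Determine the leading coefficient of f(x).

Write f(x) = ax^5 + bx^4 + cx^3 + dx^2 + ex + k. Substituting each data point gives a linear system:
  -32a + 16b - 8c + 4d - 2e + k = -150
  -a + b - c + d - e + k = -8
  k = -4
  a + b + c + d + e + k = 0
  32a + 16b + 8c + 4d + 2e + k = 262
  243a + 81b + 27c + 9d + 3e + k = 1880
Solving the system yields a = 6, b = 5, c = 3, d = -5, e = -5, k = -4.
So f(x) = 6x^5 + 5x^4 + 3x^3 - 5x^2 - 5x - 4.
The leading coefficient is 6.

6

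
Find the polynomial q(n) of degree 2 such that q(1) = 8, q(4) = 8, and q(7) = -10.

Write q(n) = an^2 + bn + c. Substituting each data point gives a linear system:
  a + b + c = 8
  16a + 4b + c = 8
  49a + 7b + c = -10
Solving the system yields a = -1, b = 5, c = 4.
So q(n) = -n² + 5n + 4.
Check: q(1) = 8. ✓

q(n) = -n^2 + 5n + 4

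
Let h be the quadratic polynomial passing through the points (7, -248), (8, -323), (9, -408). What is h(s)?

Write h(s) = as^2 + bs + c. Substituting each data point gives a linear system:
  49a + 7b + c = -248
  64a + 8b + c = -323
  81a + 9b + c = -408
Solving the system yields a = -5, b = 0, c = -3.
So h(s) = -5s^2 - 3.
Check: h(9) = -408. ✓

h(s) = -5s^2 - 3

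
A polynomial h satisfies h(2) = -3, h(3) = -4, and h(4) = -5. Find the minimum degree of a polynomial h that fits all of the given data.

Forward differences of the values at s = 2, 3, 4:
  h  : -3  -4  -5
  Δ  : -1  -1
  Δ^2: 0
The first differences are constant (-1) and nonzero, while all higher differences vanish, so the minimal degree is 1.

1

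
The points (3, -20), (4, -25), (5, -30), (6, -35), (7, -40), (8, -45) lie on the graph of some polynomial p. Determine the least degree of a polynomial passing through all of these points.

Forward differences of the values at u = 3, 4, 5, 6, 7, 8:
  p  : -20  -25  -30  -35  -40  -45
  Δ  : -5  -5  -5  -5  -5
  Δ^2: 0  0  0  0
  Δ^3: 0  0  0
  Δ^4: 0  0
  Δ^5: 0
The first differences are constant (-5) and nonzero, while all higher differences vanish, so the minimal degree is 1.

1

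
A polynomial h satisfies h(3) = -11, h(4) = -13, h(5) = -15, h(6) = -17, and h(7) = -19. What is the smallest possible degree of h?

1

Forward differences of the values at t = 3, 4, 5, 6, 7:
  h  : -11  -13  -15  -17  -19
  Δ  : -2  -2  -2  -2
  Δ^2: 0  0  0
  Δ^3: 0  0
  Δ^4: 0
The first differences are constant (-2) and nonzero, while all higher differences vanish, so the minimal degree is 1.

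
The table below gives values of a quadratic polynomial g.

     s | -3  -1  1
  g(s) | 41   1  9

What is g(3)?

65

Using the Lagrange interpolation formula with nodes -3, -1, 1:
  L_0(s) = (s + 1)(s - 1) / 8
  L_1(s) = (s + 3)(s - 1) / -4
  L_2(s) = (s + 3)(s + 1) / 8
Then g(s) = 41·L_0(s) + 1·L_1(s) + 9·L_2(s).
Expanding and collecting terms gives g(s) = 6s^2 + 4s - 1.
Evaluating at s = 3: g(3) = 65.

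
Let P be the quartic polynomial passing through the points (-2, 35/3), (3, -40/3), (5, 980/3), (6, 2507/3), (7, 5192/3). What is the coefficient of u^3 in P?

-1

Write P(u) = au^4 + bu^3 + cu^2 + du + e. Substituting each data point gives a linear system:
  16a - 8b + 4c - 2d + e = 35/3
  81a + 27b + 9c + 3d + e = -40/3
  625a + 125b + 25c + 5d + e = 980/3
  1296a + 216b + 36c + 6d + e = 2507/3
  2401a + 343b + 49c + 7d + e = 5192/3
Solving the system yields a = 1, b = -1, c = -6, d = -5, e = 5/3.
So P(u) = u^4 - u^3 - 6u^2 - 5u + 5/3.
The coefficient of u^3 is -1.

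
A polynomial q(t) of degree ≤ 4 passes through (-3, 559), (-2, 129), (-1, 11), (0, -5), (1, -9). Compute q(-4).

1631

Using the Lagrange interpolation formula with nodes -3, -2, -1, 0, 1:
  L_0(t) = (t + 2)(t + 1)t(t - 1) / 24
  L_1(t) = (t + 3)(t + 1)t(t - 1) / -6
  L_2(t) = (t + 3)(t + 2)t(t - 1) / 4
  L_3(t) = (t + 3)(t + 2)(t + 1)(t - 1) / -6
  L_4(t) = (t + 3)(t + 2)(t + 1)t / 24
Then q(t) = 559·L_0(t) + 129·L_1(t) + 11·L_2(t) - 5·L_3(t) - 9·L_4(t).
Expanding and collecting terms gives q(t) = 5t^4 - 5t^3 + t^2 - 5t - 5.
Evaluating at t = -4: q(-4) = 1631.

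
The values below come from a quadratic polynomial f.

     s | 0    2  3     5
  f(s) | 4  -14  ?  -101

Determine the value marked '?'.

-35

The 3 known points determine the degree-2 polynomial uniquely.
Write f(s) = as^2 + bs + c. Substituting each data point gives a linear system:
  c = 4
  4a + 2b + c = -14
  25a + 5b + c = -101
Solving the system yields a = -4, b = -1, c = 4.
So f(s) = -4s² - s + 4.
Then f(3) = -35.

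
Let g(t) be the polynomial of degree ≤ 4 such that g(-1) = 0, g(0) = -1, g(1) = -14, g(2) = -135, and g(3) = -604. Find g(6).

Forward differences of the values at t = -1, 0, 1, 2, 3:
  g  : 0  -1  -14  -135  -604
  Δ  : -1  -13  -121  -469
  Δ^2: -12  -108  -348
  Δ^3: -96  -240
  Δ^4: -144
The fourth differences are constant, confirming degree 4.
Interpolating (Newton forward form) and evaluating at t = 6 gives g(6) = -8659.

-8659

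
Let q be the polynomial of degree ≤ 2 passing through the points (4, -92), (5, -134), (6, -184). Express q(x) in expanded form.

q(x) = -4x^2 - 6x - 4

Write q(x) = ax^2 + bx + c. Substituting each data point gives a linear system:
  16a + 4b + c = -92
  25a + 5b + c = -134
  36a + 6b + c = -184
Solving the system yields a = -4, b = -6, c = -4.
So q(x) = -4x² - 6x - 4.
Check: q(4) = -92. ✓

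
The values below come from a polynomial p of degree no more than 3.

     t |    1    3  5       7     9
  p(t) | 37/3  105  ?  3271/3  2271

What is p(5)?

On equispaced nodes a degree-3 polynomial has vanishing fourth forward difference, so
  p(1) - 4·p(3) + 6·p(5) - 4·p(7) + p(9) = 0.
Substituting the known values and solving for p(5):
  6·p(5) = 2498
  p(5) = 1249/3.

1249/3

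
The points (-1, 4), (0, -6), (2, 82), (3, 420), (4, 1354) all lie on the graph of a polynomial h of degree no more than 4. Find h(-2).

Using the Lagrange interpolation formula with nodes -1, 0, 2, 3, 4:
  L_0(n) = n(n - 2)(n - 3)(n - 4) / 60
  L_1(n) = (n + 1)(n - 2)(n - 3)(n - 4) / -24
  L_2(n) = (n + 1)n(n - 3)(n - 4) / 12
  L_3(n) = (n + 1)n(n - 2)(n - 4) / -12
  L_4(n) = (n + 1)n(n - 2)(n - 3) / 40
Then h(n) = 4·L_0(n) - 6·L_1(n) + 82·L_2(n) + 420·L_3(n) + 1354·L_4(n).
Expanding and collecting terms gives h(n) = 6n^4 - 4n^3 + 4n^2 + 4n - 6.
Evaluating at n = -2: h(-2) = 130.

130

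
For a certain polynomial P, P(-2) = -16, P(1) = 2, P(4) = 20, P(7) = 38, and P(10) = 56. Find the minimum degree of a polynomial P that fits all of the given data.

Forward differences of the values at x = -2, 1, 4, 7, 10:
  P  : -16  2  20  38  56
  Δ  : 18  18  18  18
  Δ^2: 0  0  0
  Δ^3: 0  0
  Δ^4: 0
The first differences are constant (18) and nonzero, while all higher differences vanish, so the minimal degree is 1.

1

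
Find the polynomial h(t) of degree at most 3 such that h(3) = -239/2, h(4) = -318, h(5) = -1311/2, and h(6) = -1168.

Write h(t) = at^3 + bt^2 + ct + d. Substituting each data point gives a linear system:
  27a + 9b + 3c + d = -239/2
  64a + 16b + 4c + d = -318
  125a + 25b + 5c + d = -1311/2
  216a + 36b + 6c + d = -1168
Solving the system yields a = -6, b = 5/2, c = 6, d = 2.
So h(t) = -6t^3 + (5/2)t^2 + 6t + 2.
Check: h(3) = -239/2. ✓

h(t) = -6t^3 + (5/2)t^2 + 6t + 2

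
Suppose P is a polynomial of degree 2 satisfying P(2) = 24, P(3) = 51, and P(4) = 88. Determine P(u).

P(u) = 5u^2 + 2u

Using the Lagrange interpolation formula with nodes 2, 3, 4:
  L_0(u) = (u - 3)(u - 4) / 2
  L_1(u) = (u - 2)(u - 4) / -1
  L_2(u) = (u - 2)(u - 3) / 2
Then P(u) = 24·L_0(u) + 51·L_1(u) + 88·L_2(u).
Expanding and collecting terms gives P(u) = 5u^2 + 2u.
Check: P(2) = 24. ✓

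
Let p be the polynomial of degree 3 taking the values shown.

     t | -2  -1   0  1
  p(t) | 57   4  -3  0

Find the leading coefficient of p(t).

-6

Write p(t) = at^3 + bt^2 + ct + d. Substituting each data point gives a linear system:
  -8a + 4b - 2c + d = 57
  -a + b - c + d = 4
  d = -3
  a + b + c + d = 0
Solving the system yields a = -6, b = 5, c = 4, d = -3.
So p(t) = -6t^3 + 5t^2 + 4t - 3.
The leading coefficient is -6.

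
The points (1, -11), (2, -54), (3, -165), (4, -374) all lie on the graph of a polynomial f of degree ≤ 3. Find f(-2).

Forward differences of the values at s = 1, 2, 3, 4:
  f  : -11  -54  -165  -374
  Δ  : -43  -111  -209
  Δ^2: -68  -98
  Δ^3: -30
The third differences are constant, confirming degree 3.
Interpolating (Newton forward form) and evaluating at s = -2 gives f(-2) = 10.

10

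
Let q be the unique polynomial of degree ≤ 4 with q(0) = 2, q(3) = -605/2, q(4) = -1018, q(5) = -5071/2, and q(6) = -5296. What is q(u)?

q(u) = -4u^4 - (3/2)u^3 + 5u^2 + 5u + 2

Write q(u) = au^4 + bu^3 + cu^2 + du + e. Substituting each data point gives a linear system:
  e = 2
  81a + 27b + 9c + 3d + e = -605/2
  256a + 64b + 16c + 4d + e = -1018
  625a + 125b + 25c + 5d + e = -5071/2
  1296a + 216b + 36c + 6d + e = -5296
Solving the system yields a = -4, b = -3/2, c = 5, d = 5, e = 2.
So q(u) = -4u⁴ - (3/2)u³ + 5u² + 5u + 2.
Check: q(4) = -1018. ✓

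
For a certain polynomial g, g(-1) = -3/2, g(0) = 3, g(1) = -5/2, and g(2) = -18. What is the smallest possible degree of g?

2

Forward differences of the values at t = -1, 0, 1, 2:
  g  : -3/2  3  -5/2  -18
  Δ  : 9/2  -11/2  -31/2
  Δ^2: -10  -10
  Δ^3: 0
The second differences are constant (-10) and nonzero, while all higher differences vanish, so the minimal degree is 2.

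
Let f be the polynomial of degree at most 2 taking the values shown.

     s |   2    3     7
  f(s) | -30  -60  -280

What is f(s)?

Write f(s) = as^2 + bs + c. Substituting each data point gives a linear system:
  4a + 2b + c = -30
  9a + 3b + c = -60
  49a + 7b + c = -280
Solving the system yields a = -5, b = -5, c = 0.
So f(s) = -5s² - 5s.
Check: f(2) = -30. ✓

f(s) = -5s^2 - 5s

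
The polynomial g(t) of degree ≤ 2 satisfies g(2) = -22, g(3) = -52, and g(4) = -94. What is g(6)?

-214

Forward differences of the values at t = 2, 3, 4:
  g  : -22  -52  -94
  Δ  : -30  -42
  Δ^2: -12
The second differences are constant, confirming degree 2.
Interpolating (Newton forward form) and evaluating at t = 6 gives g(6) = -214.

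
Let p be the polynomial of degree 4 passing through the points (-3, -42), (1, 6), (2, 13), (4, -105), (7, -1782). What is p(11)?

-12614

Write p(s) = as^4 + bs^3 + cs^2 + ds + e. Substituting each data point gives a linear system:
  81a - 27b + 9c - 3d + e = -42
  a + b + c + d + e = 6
  16a + 8b + 4c + 2d + e = 13
  256a + 64b + 16c + 4d + e = -105
  2401a + 343b + 49c + 7d + e = -1782
Solving the system yields a = -1, b = 1, c = 6, d = -3, e = 3.
So p(s) = -s^4 + s^3 + 6s^2 - 3s + 3.
Then p(11) = -12614.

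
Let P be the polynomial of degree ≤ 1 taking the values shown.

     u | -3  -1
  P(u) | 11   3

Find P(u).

Write P(u) = au + b. Substituting each data point gives a linear system:
  -3a + b = 11
  -a + b = 3
Solving the system yields a = -4, b = -1.
So P(u) = -4u - 1.
Check: P(-1) = 3. ✓

P(u) = -4u - 1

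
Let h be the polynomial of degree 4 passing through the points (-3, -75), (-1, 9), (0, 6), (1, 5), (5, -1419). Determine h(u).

h(u) = -2u^4 - 2u^3 + 3u^2 + 6

Write h(u) = au^4 + bu^3 + cu^2 + du + e. Substituting each data point gives a linear system:
  81a - 27b + 9c - 3d + e = -75
  a - b + c - d + e = 9
  e = 6
  a + b + c + d + e = 5
  625a + 125b + 25c + 5d + e = -1419
Solving the system yields a = -2, b = -2, c = 3, d = 0, e = 6.
So h(u) = -2u^4 - 2u^3 + 3u^2 + 6.
Check: h(1) = 5. ✓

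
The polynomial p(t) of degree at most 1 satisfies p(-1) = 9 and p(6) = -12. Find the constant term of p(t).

6

Write p(t) = at + b. Substituting each data point gives a linear system:
  -a + b = 9
  6a + b = -12
Solving the system yields a = -3, b = 6.
So p(t) = -3t + 6.
The constant term is 6.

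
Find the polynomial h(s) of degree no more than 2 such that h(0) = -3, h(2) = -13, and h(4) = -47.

h(s) = -3s^2 + s - 3

Write h(s) = as^2 + bs + c. Substituting each data point gives a linear system:
  c = -3
  4a + 2b + c = -13
  16a + 4b + c = -47
Solving the system yields a = -3, b = 1, c = -3.
So h(s) = -3s² + s - 3.
Check: h(0) = -3. ✓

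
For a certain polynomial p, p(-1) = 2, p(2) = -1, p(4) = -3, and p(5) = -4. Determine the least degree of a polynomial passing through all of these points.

Divided differences on the nodes -1, 2, 4, 5:
  order 0: 2  -1  -3  -4
  order 1: -1  -1  -1
  order 2: 0  0
  order 3: 0
The order-1 divided differences are all -1 (nonzero) and every higher order vanishes, so the data lies on a polynomial of degree exactly 1.

1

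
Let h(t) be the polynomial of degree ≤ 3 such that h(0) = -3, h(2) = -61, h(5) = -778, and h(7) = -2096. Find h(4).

Using the Lagrange interpolation formula with nodes 0, 2, 5, 7:
  L_0(t) = (t - 2)(t - 5)(t - 7) / -70
  L_1(t) = t(t - 5)(t - 7) / 30
  L_2(t) = t(t - 2)(t - 7) / -30
  L_3(t) = t(t - 2)(t - 5) / 70
Then h(t) = -3·L_0(t) - 61·L_1(t) - 778·L_2(t) - 2096·L_3(t).
Expanding and collecting terms gives h(t) = -6t³ - 5t - 3.
Evaluating at t = 4: h(4) = -407.

-407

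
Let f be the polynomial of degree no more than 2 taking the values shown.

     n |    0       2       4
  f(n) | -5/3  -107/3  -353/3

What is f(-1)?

-8/3

Using the Lagrange interpolation formula with nodes 0, 2, 4:
  L_0(n) = (n - 2)(n - 4) / 8
  L_1(n) = n(n - 4) / -4
  L_2(n) = n(n - 2) / 8
Then f(n) = -5/3·L_0(n) - 107/3·L_1(n) - 353/3·L_2(n).
Expanding and collecting terms gives f(n) = -6n^2 - 5n - 5/3.
Evaluating at n = -1: f(-1) = -8/3.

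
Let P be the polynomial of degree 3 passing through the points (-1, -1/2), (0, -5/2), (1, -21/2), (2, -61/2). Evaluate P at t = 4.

Forward differences of the values at t = -1, 0, 1, 2:
  P  : -1/2  -5/2  -21/2  -61/2
  Δ  : -2  -8  -20
  Δ^2: -6  -12
  Δ^3: -6
The third differences are constant, confirming degree 3.
Interpolating (Newton forward form) and evaluating at t = 4 gives P(4) = -261/2.

-261/2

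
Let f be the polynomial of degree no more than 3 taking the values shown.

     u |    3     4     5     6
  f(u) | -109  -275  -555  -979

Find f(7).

Write f(u) = au^3 + bu^2 + cu + d. Substituting each data point gives a linear system:
  27a + 9b + 3c + d = -109
  64a + 16b + 4c + d = -275
  125a + 25b + 5c + d = -555
  216a + 36b + 6c + d = -979
Solving the system yields a = -5, b = 3, c = -2, d = 5.
So f(u) = -5u^3 + 3u^2 - 2u + 5.
Then f(7) = -1577.

-1577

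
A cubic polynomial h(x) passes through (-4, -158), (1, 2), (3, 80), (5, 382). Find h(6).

Using the Lagrange interpolation formula with nodes -4, 1, 3, 5:
  L_0(x) = (x - 1)(x - 3)(x - 5) / -315
  L_1(x) = (x + 4)(x - 3)(x - 5) / 40
  L_2(x) = (x + 4)(x - 1)(x - 5) / -28
  L_3(x) = (x + 4)(x - 1)(x - 3) / 72
Then h(x) = -158·L_0(x) + 2·L_1(x) + 80·L_2(x) + 382·L_3(x).
Expanding and collecting terms gives h(x) = 3x³ + x² - 4x + 2.
Evaluating at x = 6: h(6) = 662.

662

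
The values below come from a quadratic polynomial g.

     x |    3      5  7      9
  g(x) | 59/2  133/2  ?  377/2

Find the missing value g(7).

239/2

The 3 known points determine the degree-2 polynomial uniquely.
Write g(x) = ax^2 + bx + c. Substituting each data point gives a linear system:
  9a + 3b + c = 59/2
  25a + 5b + c = 133/2
  81a + 9b + c = 377/2
Solving the system yields a = 2, b = 5/2, c = 4.
So g(x) = 2x² + (5/2)x + 4.
Then g(7) = 239/2.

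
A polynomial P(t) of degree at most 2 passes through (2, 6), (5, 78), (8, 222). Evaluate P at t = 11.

438

Write P(t) = at^2 + bt + c. Substituting each data point gives a linear system:
  4a + 2b + c = 6
  25a + 5b + c = 78
  64a + 8b + c = 222
Solving the system yields a = 4, b = -4, c = -2.
So P(t) = 4t^2 - 4t - 2.
Then P(11) = 438.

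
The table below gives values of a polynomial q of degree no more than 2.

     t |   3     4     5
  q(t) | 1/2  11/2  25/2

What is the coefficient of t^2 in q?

Write q(t) = at^2 + bt + c. Substituting each data point gives a linear system:
  9a + 3b + c = 1/2
  16a + 4b + c = 11/2
  25a + 5b + c = 25/2
Solving the system yields a = 1, b = -2, c = -5/2.
So q(t) = t^2 - 2t - 5/2.
The leading coefficient is 1.

1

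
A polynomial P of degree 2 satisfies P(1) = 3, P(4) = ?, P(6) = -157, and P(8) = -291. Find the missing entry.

-63

The 3 known points determine the degree-2 polynomial uniquely.
Write P(n) = an^2 + bn + c. Substituting each data point gives a linear system:
  a + b + c = 3
  36a + 6b + c = -157
  64a + 8b + c = -291
Solving the system yields a = -5, b = 3, c = 5.
So P(n) = -5n^2 + 3n + 5.
Then P(4) = -63.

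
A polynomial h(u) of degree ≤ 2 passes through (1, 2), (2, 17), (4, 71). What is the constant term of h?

-5

Write h(u) = au^2 + bu + c. Substituting each data point gives a linear system:
  a + b + c = 2
  4a + 2b + c = 17
  16a + 4b + c = 71
Solving the system yields a = 4, b = 3, c = -5.
So h(u) = 4u^2 + 3u - 5.
The constant term is -5.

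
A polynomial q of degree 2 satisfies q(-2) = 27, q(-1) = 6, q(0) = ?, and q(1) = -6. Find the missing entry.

On equispaced nodes a degree-2 polynomial has vanishing third forward difference, so
  - q(-2) + 3·q(-1) - 3·q(0) + q(1) = 0.
Substituting the known values and solving for q(0):
  -3·q(0) = 15
  q(0) = -5.

-5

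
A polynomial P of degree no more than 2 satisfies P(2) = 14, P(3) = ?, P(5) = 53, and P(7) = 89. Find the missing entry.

The 3 known points determine the degree-2 polynomial uniquely.
Write P(t) = at^2 + bt + c. Substituting each data point gives a linear system:
  4a + 2b + c = 14
  25a + 5b + c = 53
  49a + 7b + c = 89
Solving the system yields a = 1, b = 6, c = -2.
So P(t) = t^2 + 6t - 2.
Then P(3) = 25.

25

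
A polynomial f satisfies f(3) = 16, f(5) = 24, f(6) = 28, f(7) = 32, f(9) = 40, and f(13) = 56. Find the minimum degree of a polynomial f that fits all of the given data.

1

Divided differences on the nodes 3, 5, 6, 7, 9, 13:
  order 0: 16  24  28  32  40  56
  order 1: 4  4  4  4  4
  order 2: 0  0  0  0
  order 3: 0  0  0
  order 4: 0  0
  order 5: 0
The order-1 divided differences are all 4 (nonzero) and every higher order vanishes, so the data lies on a polynomial of degree exactly 1.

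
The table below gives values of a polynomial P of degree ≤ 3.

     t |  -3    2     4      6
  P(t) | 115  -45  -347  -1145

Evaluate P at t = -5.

Write P(t) = at^3 + bt^2 + ct + d. Substituting each data point gives a linear system:
  -27a + 9b - 3c + d = 115
  8a + 4b + 2c + d = -45
  64a + 16b + 4c + d = -347
  216a + 36b + 6c + d = -1145
Solving the system yields a = -5, b = -2, c = 1, d = 1.
So P(t) = -5t^3 - 2t^2 + t + 1.
Then P(-5) = 571.

571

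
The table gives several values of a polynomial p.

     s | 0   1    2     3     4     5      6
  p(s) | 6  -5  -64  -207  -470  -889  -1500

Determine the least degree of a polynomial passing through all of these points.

3

Forward differences of the values at s = 0, 1, 2, 3, 4, 5, 6:
  p  : 6  -5  -64  -207  -470  -889  -1500
  Δ  : -11  -59  -143  -263  -419  -611
  Δ^2: -48  -84  -120  -156  -192
  Δ^3: -36  -36  -36  -36
  Δ^4: 0  0  0
  Δ^5: 0  0
  Δ^6: 0
The third differences are constant (-36) and nonzero, while all higher differences vanish, so the minimal degree is 3.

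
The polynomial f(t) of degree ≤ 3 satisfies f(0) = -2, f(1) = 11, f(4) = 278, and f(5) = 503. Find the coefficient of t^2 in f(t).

Write f(t) = at^3 + bt^2 + ct + d. Substituting each data point gives a linear system:
  d = -2
  a + b + c + d = 11
  64a + 16b + 4c + d = 278
  125a + 25b + 5c + d = 503
Solving the system yields a = 3, b = 4, c = 6, d = -2.
So f(t) = 3t^3 + 4t^2 + 6t - 2.
The coefficient of t^2 is 4.

4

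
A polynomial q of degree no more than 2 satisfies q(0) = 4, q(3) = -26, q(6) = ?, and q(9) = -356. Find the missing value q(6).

-146

On equispaced nodes a degree-2 polynomial has vanishing third forward difference, so
  - q(0) + 3·q(3) - 3·q(6) + q(9) = 0.
Substituting the known values and solving for q(6):
  -3·q(6) = 438
  q(6) = -146.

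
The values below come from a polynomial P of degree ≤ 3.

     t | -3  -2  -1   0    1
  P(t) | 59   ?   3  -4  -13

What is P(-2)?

The 4 known points determine the degree-3 polynomial uniquely.
Write P(t) = at^3 + bt^2 + ct + d. Substituting each data point gives a linear system:
  -27a + 9b - 3c + d = 59
  -a + b - c + d = 3
  d = -4
  a + b + c + d = -13
Solving the system yields a = -2, b = -1, c = -6, d = -4.
So P(t) = -2t³ - t² - 6t - 4.
Then P(-2) = 20.

20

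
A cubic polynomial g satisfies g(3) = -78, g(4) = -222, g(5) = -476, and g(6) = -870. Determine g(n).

Write g(n) = an^3 + bn^2 + cn + d. Substituting each data point gives a linear system:
  27a + 9b + 3c + d = -78
  64a + 16b + 4c + d = -222
  125a + 25b + 5c + d = -476
  216a + 36b + 6c + d = -870
Solving the system yields a = -5, b = 5, c = 6, d = -6.
So g(n) = -5n^3 + 5n^2 + 6n - 6.
Check: g(3) = -78. ✓

g(n) = -5n^3 + 5n^2 + 6n - 6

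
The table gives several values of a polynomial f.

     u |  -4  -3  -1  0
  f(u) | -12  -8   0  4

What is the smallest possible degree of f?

1

Divided differences on the nodes -4, -3, -1, 0:
  order 0: -12  -8  0  4
  order 1: 4  4  4
  order 2: 0  0
  order 3: 0
The order-1 divided differences are all 4 (nonzero) and every higher order vanishes, so the data lies on a polynomial of degree exactly 1.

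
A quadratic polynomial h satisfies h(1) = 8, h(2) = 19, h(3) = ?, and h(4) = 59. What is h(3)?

The 3 known points determine the degree-2 polynomial uniquely.
Write h(u) = au^2 + bu + c. Substituting each data point gives a linear system:
  a + b + c = 8
  4a + 2b + c = 19
  16a + 4b + c = 59
Solving the system yields a = 3, b = 2, c = 3.
So h(u) = 3u² + 2u + 3.
Then h(3) = 36.

36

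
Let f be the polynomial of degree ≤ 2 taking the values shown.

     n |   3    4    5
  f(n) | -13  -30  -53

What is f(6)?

-82

Forward differences of the values at n = 3, 4, 5:
  f  : -13  -30  -53
  Δ  : -17  -23
  Δ^2: -6
The second differences are constant, confirming degree 2.
Interpolating (Newton forward form) and evaluating at n = 6 gives f(6) = -82.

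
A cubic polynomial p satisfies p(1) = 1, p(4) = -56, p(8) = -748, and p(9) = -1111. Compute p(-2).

22

Write p(u) = au^3 + bu^2 + cu + d. Substituting each data point gives a linear system:
  a + b + c + d = 1
  64a + 16b + 4c + d = -56
  512a + 64b + 8c + d = -748
  729a + 81b + 9c + d = -1111
Solving the system yields a = -2, b = 4, c = 3, d = -4.
So p(u) = -2u^3 + 4u^2 + 3u - 4.
Then p(-2) = 22.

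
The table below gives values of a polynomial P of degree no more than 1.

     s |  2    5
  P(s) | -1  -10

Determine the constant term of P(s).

Write P(s) = as + b. Substituting each data point gives a linear system:
  2a + b = -1
  5a + b = -10
Solving the system yields a = -3, b = 5.
So P(s) = -3s + 5.
The constant term is 5.

5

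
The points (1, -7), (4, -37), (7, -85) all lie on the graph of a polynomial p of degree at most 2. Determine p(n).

Using the Lagrange interpolation formula with nodes 1, 4, 7:
  L_0(n) = (n - 4)(n - 7) / 18
  L_1(n) = (n - 1)(n - 7) / -9
  L_2(n) = (n - 1)(n - 4) / 18
Then p(n) = -7·L_0(n) - 37·L_1(n) - 85·L_2(n).
Expanding and collecting terms gives p(n) = -n^2 - 5n - 1.
Check: p(4) = -37. ✓

p(n) = -n^2 - 5n - 1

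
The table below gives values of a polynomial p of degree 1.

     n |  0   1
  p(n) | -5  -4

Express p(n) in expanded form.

p(n) = n - 5

Write p(n) = an + b. Substituting each data point gives a linear system:
  b = -5
  a + b = -4
Solving the system yields a = 1, b = -5.
So p(n) = n - 5.
Check: p(0) = -5. ✓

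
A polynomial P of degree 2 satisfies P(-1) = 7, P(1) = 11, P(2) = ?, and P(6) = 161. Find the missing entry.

The 3 known points determine the degree-2 polynomial uniquely.
Write P(x) = ax^2 + bx + c. Substituting each data point gives a linear system:
  a - b + c = 7
  a + b + c = 11
  36a + 6b + c = 161
Solving the system yields a = 4, b = 2, c = 5.
So P(x) = 4x² + 2x + 5.
Then P(2) = 25.

25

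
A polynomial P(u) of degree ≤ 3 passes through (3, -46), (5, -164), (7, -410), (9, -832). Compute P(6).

-268

Using the Lagrange interpolation formula with nodes 3, 5, 7, 9:
  L_0(u) = (u - 5)(u - 7)(u - 9) / -48
  L_1(u) = (u - 3)(u - 7)(u - 9) / 16
  L_2(u) = (u - 3)(u - 5)(u - 9) / -16
  L_3(u) = (u - 3)(u - 5)(u - 7) / 48
Then P(u) = -46·L_0(u) - 164·L_1(u) - 410·L_2(u) - 832·L_3(u).
Expanding and collecting terms gives P(u) = -u^3 - u^2 - 2u - 4.
Evaluating at u = 6: P(6) = -268.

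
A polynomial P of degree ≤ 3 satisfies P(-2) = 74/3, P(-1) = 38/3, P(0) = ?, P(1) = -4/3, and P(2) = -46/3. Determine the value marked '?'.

6

The 4 known points determine the degree-3 polynomial uniquely.
Write P(n) = an^3 + bn^2 + cn + d. Substituting each data point gives a linear system:
  -8a + 4b - 2c + d = 74/3
  -a + b - c + d = 38/3
  a + b + c + d = -4/3
  8a + 4b + 2c + d = -46/3
Solving the system yields a = -1, b = -1/3, c = -6, d = 6.
So P(n) = -n³ - (1/3)n² - 6n + 6.
Then P(0) = 6.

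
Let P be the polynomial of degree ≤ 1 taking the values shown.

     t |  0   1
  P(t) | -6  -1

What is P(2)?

4

Using the Lagrange interpolation formula with nodes 0, 1:
  L_0(t) = (t - 1) / -1
  L_1(t) = t / 1
Then P(t) = -6·L_0(t) - 1·L_1(t).
Expanding and collecting terms gives P(t) = 5t - 6.
Evaluating at t = 2: P(2) = 4.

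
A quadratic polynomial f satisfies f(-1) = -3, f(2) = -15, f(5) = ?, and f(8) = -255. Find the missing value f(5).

On equispaced nodes a degree-2 polynomial has vanishing third forward difference, so
  - f(-1) + 3·f(2) - 3·f(5) + f(8) = 0.
Substituting the known values and solving for f(5):
  -3·f(5) = 297
  f(5) = -99.

-99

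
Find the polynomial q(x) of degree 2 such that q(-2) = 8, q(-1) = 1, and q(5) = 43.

q(x) = 2x^2 - x - 2

Write q(x) = ax^2 + bx + c. Substituting each data point gives a linear system:
  4a - 2b + c = 8
  a - b + c = 1
  25a + 5b + c = 43
Solving the system yields a = 2, b = -1, c = -2.
So q(x) = 2x^2 - x - 2.
Check: q(-2) = 8. ✓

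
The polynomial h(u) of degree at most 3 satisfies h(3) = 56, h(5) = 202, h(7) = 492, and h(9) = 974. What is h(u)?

h(u) = u^3 + 3u^2 + 2

Write h(u) = au^3 + bu^2 + cu + d. Substituting each data point gives a linear system:
  27a + 9b + 3c + d = 56
  125a + 25b + 5c + d = 202
  343a + 49b + 7c + d = 492
  729a + 81b + 9c + d = 974
Solving the system yields a = 1, b = 3, c = 0, d = 2.
So h(u) = u^3 + 3u^2 + 2.
Check: h(3) = 56. ✓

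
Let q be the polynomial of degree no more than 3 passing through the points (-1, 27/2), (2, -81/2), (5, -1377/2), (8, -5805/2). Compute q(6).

Write q(s) = as^3 + bs^2 + cs + d. Substituting each data point gives a linear system:
  -a + b - c + d = 27/2
  8a + 4b + 2c + d = -81/2
  125a + 25b + 5c + d = -1377/2
  512a + 64b + 8c + d = -5805/2
Solving the system yields a = -6, b = 3, c = -3, d = 3/2.
So q(s) = -6s³ + 3s² - 3s + 3/2.
Then q(6) = -2409/2.

-2409/2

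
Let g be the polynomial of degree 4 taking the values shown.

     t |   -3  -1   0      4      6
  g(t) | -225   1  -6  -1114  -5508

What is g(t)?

g(t) = -4t^4 - 2t^3 + 4t^2 - 5t - 6

Write g(t) = at^4 + bt^3 + ct^2 + dt + e. Substituting each data point gives a linear system:
  81a - 27b + 9c - 3d + e = -225
  a - b + c - d + e = 1
  e = -6
  256a + 64b + 16c + 4d + e = -1114
  1296a + 216b + 36c + 6d + e = -5508
Solving the system yields a = -4, b = -2, c = 4, d = -5, e = -6.
So g(t) = -4t^4 - 2t^3 + 4t^2 - 5t - 6.
Check: g(-3) = -225. ✓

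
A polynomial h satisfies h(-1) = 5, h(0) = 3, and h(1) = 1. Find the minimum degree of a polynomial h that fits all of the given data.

1

Forward differences of the values at x = -1, 0, 1:
  h  : 5  3  1
  Δ  : -2  -2
  Δ^2: 0
The first differences are constant (-2) and nonzero, while all higher differences vanish, so the minimal degree is 1.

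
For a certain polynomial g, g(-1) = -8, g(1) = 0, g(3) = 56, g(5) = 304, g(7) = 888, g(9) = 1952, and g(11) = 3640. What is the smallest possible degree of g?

3

Forward differences of the values at u = -1, 1, 3, 5, 7, 9, 11:
  g  : -8  0  56  304  888  1952  3640
  Δ  : 8  56  248  584  1064  1688
  Δ^2: 48  192  336  480  624
  Δ^3: 144  144  144  144
  Δ^4: 0  0  0
  Δ^5: 0  0
  Δ^6: 0
The third differences are constant (144) and nonzero, while all higher differences vanish, so the minimal degree is 3.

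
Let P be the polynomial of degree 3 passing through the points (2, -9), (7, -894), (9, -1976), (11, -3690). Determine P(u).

P(u) = -3u^3 + 2u^2 + 6u - 5

Write P(u) = au^3 + bu^2 + cu + d. Substituting each data point gives a linear system:
  8a + 4b + 2c + d = -9
  343a + 49b + 7c + d = -894
  729a + 81b + 9c + d = -1976
  1331a + 121b + 11c + d = -3690
Solving the system yields a = -3, b = 2, c = 6, d = -5.
So P(u) = -3u³ + 2u² + 6u - 5.
Check: P(9) = -1976. ✓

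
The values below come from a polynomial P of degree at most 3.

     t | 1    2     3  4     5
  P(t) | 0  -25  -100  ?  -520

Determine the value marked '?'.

On equispaced nodes a degree-3 polynomial has vanishing fourth forward difference, so
  P(1) - 4·P(2) + 6·P(3) - 4·P(4) + P(5) = 0.
Substituting the known values and solving for P(4):
  -4·P(4) = 1020
  P(4) = -255.

-255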